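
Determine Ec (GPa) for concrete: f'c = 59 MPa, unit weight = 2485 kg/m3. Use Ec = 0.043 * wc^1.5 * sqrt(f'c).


Ec = 0.043 * 2485^1.5 * sqrt(59) / 1000
= 40.92 GPa

40.92


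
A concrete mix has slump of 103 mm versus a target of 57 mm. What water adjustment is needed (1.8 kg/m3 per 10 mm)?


Difference = 57 - 103 = -46 mm
Water adjustment = -46 * 1.8 / 10 = -8.3 kg/m3

-8.3


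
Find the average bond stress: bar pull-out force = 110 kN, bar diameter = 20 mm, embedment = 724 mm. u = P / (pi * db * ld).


u = P / (pi * db * ld)
= 110 * 1000 / (pi * 20 * 724)
= 2.418 MPa

2.418


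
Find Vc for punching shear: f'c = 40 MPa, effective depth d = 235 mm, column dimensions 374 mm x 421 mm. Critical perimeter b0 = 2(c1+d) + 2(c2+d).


b0 = 2*(374 + 235) + 2*(421 + 235) = 2530 mm
Vc = 0.33 * sqrt(40) * 2530 * 235 / 1000
= 1240.89 kN

1240.89


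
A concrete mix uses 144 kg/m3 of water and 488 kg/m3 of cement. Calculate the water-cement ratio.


w/c = water / cement
w/c = 144 / 488 = 0.295

0.295


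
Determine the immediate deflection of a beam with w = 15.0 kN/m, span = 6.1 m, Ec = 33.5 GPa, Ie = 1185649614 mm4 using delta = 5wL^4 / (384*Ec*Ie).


Convert: L = 6.1 m = 6100 mm, Ec = 33.5 GPa = 33500 MPa
delta = 5 * 15.0 * 6100^4 / (384 * 33500 * 1185649614)
= 6.81 mm

6.81


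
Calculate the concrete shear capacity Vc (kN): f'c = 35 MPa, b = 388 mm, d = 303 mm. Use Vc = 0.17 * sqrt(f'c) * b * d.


Vc = 0.17 * sqrt(35) * 388 * 303 / 1000
= 118.24 kN

118.24


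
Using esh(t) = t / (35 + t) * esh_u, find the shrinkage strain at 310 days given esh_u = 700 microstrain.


esh(310) = 310 / (35 + 310) * 700
= 310 / 345 * 700
= 629.0 microstrain

629.0


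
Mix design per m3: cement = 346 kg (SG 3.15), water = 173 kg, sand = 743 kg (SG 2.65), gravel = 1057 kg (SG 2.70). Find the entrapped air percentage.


Vol cement = 346 / (3.15 * 1000) = 0.109841 m3
Vol water = 173 / 1000 = 0.173 m3
Vol sand = 743 / (2.65 * 1000) = 0.280377 m3
Vol gravel = 1057 / (2.70 * 1000) = 0.391481 m3
Total solid + water volume = 0.9547 m3
Air = (1 - 0.9547) * 100 = 4.53%

4.53


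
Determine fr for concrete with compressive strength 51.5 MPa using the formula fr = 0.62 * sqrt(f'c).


fr = 0.62 * sqrt(51.5)
= 4.449 MPa

4.449


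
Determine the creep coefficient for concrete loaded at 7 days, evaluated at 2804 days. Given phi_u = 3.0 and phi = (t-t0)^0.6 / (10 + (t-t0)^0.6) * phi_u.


dt = 2804 - 7 = 2797
phi = 2797^0.6 / (10 + 2797^0.6) * 3.0
= 2.764

2.764


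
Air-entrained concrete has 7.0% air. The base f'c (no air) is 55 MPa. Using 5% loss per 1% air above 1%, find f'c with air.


Strength loss = (7.0 - 1) * 5 = 30.0%
f'c = 55 * (1 - 30.0/100)
= 38.5 MPa

38.5


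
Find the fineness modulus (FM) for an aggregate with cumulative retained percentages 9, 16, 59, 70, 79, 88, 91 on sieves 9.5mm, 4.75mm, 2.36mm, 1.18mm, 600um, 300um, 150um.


FM = sum(cumulative % retained) / 100
= 412 / 100
= 4.12

4.12


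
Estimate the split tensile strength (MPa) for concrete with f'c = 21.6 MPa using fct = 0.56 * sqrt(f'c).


fct = 0.56 * sqrt(21.6)
= 0.56 * 4.648
= 2.603 MPa

2.603


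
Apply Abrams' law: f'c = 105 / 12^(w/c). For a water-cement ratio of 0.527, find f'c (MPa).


f'c = 105 / 12^0.527
= 105 / 3.704
= 28.34 MPa

28.34


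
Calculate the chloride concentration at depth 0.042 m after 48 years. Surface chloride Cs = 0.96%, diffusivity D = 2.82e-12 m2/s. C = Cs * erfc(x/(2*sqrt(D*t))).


t_seconds = 48 * 365.25 * 24 * 3600 = 1514764800.0 s
arg = 0.042 / (2 * sqrt(2.82e-12 * 1514764800.0))
= 0.3213
erfc(0.3213) = 0.6495
C = 0.96 * 0.6495 = 0.6236%

0.6236


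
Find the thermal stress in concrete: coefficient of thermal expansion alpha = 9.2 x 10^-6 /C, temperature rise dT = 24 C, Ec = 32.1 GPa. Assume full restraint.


sigma = alpha * dT * Ec
= 9.2e-6 * 24 * 32.1 * 1000
= 7.088 MPa

7.088


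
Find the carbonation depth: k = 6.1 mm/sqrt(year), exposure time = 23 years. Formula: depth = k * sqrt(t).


depth = k * sqrt(t)
= 6.1 * sqrt(23)
= 29.25 mm

29.25


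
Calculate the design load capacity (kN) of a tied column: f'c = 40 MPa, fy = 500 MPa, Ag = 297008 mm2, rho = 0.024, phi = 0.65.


Ast = rho * Ag = 0.024 * 297008 = 7128.192 mm2
phi*Pn = 0.65 * 0.80 * (0.85 * 40 * (297008 - 7128.192) + 500 * 7128.192) / 1000
= 6978.4 kN

6978.4


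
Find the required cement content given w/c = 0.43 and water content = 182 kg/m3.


Cement = water / (w/c)
= 182 / 0.43
= 423.3 kg/m3

423.3


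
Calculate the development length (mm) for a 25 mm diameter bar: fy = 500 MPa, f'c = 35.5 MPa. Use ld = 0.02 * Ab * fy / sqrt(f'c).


Ab = pi * 25^2 / 4 = 490.874 mm2
ld = 0.02 * 490.874 * 500 / sqrt(35.5)
= 823.9 mm

823.9


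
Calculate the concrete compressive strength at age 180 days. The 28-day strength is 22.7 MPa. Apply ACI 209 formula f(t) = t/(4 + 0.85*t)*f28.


f(180) = 180 / (4 + 0.85 * 180) * 22.7
= 180 / 157.0 * 22.7
= 26.03 MPa

26.03


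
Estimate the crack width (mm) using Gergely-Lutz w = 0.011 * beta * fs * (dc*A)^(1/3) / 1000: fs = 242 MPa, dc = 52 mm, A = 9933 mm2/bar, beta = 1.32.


w = 0.011 * beta * fs * (dc * A)^(1/3) / 1000
= 0.011 * 1.32 * 242 * (52 * 9933)^(1/3) / 1000
= 0.282 mm

0.282


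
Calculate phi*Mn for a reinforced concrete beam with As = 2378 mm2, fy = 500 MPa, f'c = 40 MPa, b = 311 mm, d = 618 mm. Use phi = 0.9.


a = As * fy / (0.85 * f'c * b)
= 2378 * 500 / (0.85 * 40 * 311)
= 112.4456 mm
Mn = As * fy * (d - a/2) / 10^6
= 667.9531 kN-m
phi*Mn = 0.9 * 667.9531 = 601.16 kN-m

601.16


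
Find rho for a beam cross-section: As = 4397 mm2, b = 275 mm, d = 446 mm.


rho = As / (b * d)
= 4397 / (275 * 446)
= 0.0358

0.0358


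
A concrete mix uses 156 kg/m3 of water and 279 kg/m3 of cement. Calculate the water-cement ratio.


w/c = water / cement
w/c = 156 / 279 = 0.559

0.559


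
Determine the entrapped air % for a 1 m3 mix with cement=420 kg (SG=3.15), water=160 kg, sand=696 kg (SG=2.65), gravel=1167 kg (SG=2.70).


Vol cement = 420 / (3.15 * 1000) = 0.133333 m3
Vol water = 160 / 1000 = 0.16 m3
Vol sand = 696 / (2.65 * 1000) = 0.262642 m3
Vol gravel = 1167 / (2.70 * 1000) = 0.432222 m3
Total solid + water volume = 0.988197 m3
Air = (1 - 0.988197) * 100 = 1.18%

1.18


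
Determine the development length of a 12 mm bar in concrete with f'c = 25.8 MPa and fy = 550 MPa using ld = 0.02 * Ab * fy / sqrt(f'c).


Ab = pi * 12^2 / 4 = 113.097 mm2
ld = 0.02 * 113.097 * 550 / sqrt(25.8)
= 244.9 mm

244.9


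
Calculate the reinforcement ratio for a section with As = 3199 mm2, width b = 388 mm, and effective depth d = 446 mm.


rho = As / (b * d)
= 3199 / (388 * 446)
= 0.0185

0.0185


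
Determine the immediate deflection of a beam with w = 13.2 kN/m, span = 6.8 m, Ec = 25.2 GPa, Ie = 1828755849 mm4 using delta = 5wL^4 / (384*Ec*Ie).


Convert: L = 6.8 m = 6800 mm, Ec = 25.2 GPa = 25200 MPa
delta = 5 * 13.2 * 6800^4 / (384 * 25200 * 1828755849)
= 7.97 mm

7.97


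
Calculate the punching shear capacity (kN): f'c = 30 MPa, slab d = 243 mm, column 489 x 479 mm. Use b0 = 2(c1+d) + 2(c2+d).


b0 = 2*(489 + 243) + 2*(479 + 243) = 2908 mm
Vc = 0.33 * sqrt(30) * 2908 * 243 / 1000
= 1277.25 kN

1277.25


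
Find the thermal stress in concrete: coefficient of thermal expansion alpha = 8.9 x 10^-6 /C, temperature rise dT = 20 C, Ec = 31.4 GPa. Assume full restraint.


sigma = alpha * dT * Ec
= 8.9e-6 * 20 * 31.4 * 1000
= 5.589 MPa

5.589


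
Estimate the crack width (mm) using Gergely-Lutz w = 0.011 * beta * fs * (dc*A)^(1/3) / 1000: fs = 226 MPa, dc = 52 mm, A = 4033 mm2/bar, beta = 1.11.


w = 0.011 * beta * fs * (dc * A)^(1/3) / 1000
= 0.011 * 1.11 * 226 * (52 * 4033)^(1/3) / 1000
= 0.164 mm

0.164


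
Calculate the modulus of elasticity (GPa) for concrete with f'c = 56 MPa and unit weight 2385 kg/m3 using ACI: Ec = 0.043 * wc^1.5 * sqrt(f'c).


Ec = 0.043 * 2385^1.5 * sqrt(56) / 1000
= 37.48 GPa

37.48


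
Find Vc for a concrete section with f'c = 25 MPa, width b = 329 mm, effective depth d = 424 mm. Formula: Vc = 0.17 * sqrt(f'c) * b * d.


Vc = 0.17 * sqrt(25) * 329 * 424 / 1000
= 118.57 kN

118.57


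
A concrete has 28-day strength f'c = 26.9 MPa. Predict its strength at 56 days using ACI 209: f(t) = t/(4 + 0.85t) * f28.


f(56) = 56 / (4 + 0.85 * 56) * 26.9
= 56 / 51.6 * 26.9
= 29.19 MPa

29.19


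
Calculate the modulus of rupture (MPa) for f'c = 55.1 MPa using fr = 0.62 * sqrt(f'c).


fr = 0.62 * sqrt(55.1)
= 4.602 MPa

4.602


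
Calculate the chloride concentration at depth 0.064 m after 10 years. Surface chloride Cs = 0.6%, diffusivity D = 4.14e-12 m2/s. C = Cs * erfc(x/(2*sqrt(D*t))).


t_seconds = 10 * 365.25 * 24 * 3600 = 315576000.0 s
arg = 0.064 / (2 * sqrt(4.14e-12 * 315576000.0))
= 0.8853
erfc(0.8853) = 0.2106
C = 0.6 * 0.2106 = 0.1263%

0.1263


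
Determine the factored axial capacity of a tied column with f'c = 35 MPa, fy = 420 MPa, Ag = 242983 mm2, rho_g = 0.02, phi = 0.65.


Ast = rho * Ag = 0.02 * 242983 = 4859.66 mm2
phi*Pn = 0.65 * 0.80 * (0.85 * 35 * (242983 - 4859.66) + 420 * 4859.66) / 1000
= 4745.12 kN

4745.12


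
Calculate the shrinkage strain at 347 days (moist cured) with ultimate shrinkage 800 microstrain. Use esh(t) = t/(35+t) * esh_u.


esh(347) = 347 / (35 + 347) * 800
= 347 / 382 * 800
= 726.7 microstrain

726.7


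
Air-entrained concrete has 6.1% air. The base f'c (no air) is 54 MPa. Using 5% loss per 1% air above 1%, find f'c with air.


Strength loss = (6.1 - 1) * 5 = 25.5%
f'c = 54 * (1 - 25.5/100)
= 40.23 MPa

40.23


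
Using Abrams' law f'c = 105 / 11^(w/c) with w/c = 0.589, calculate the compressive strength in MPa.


f'c = 105 / 11^0.589
= 105 / 4.106
= 25.57 MPa

25.57


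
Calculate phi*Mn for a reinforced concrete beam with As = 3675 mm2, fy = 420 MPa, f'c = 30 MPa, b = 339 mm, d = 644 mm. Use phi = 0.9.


a = As * fy / (0.85 * f'c * b)
= 3675 * 420 / (0.85 * 30 * 339)
= 178.5528 mm
Mn = As * fy * (d - a/2) / 10^6
= 856.2158 kN-m
phi*Mn = 0.9 * 856.2158 = 770.59 kN-m

770.59


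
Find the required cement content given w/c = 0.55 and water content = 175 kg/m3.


Cement = water / (w/c)
= 175 / 0.55
= 318.2 kg/m3

318.2


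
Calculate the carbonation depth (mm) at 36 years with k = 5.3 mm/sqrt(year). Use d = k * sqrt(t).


depth = k * sqrt(t)
= 5.3 * sqrt(36)
= 31.8 mm

31.8


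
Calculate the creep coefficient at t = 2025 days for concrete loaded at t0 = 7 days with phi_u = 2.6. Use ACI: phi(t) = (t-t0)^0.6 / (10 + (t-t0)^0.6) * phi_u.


dt = 2025 - 7 = 2018
phi = 2018^0.6 / (10 + 2018^0.6) * 2.6
= 2.355

2.355


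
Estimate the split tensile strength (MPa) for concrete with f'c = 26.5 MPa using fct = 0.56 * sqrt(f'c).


fct = 0.56 * sqrt(26.5)
= 0.56 * 5.148
= 2.883 MPa

2.883


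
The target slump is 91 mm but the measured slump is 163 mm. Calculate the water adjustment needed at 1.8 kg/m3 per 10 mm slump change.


Difference = 91 - 163 = -72 mm
Water adjustment = -72 * 1.8 / 10 = -13.0 kg/m3

-13.0


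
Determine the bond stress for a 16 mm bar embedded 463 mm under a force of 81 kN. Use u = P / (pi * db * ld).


u = P / (pi * db * ld)
= 81 * 1000 / (pi * 16 * 463)
= 3.48 MPa

3.48


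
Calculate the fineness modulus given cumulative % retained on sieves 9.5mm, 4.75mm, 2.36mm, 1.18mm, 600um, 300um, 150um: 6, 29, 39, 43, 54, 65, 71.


FM = sum(cumulative % retained) / 100
= 307 / 100
= 3.07

3.07


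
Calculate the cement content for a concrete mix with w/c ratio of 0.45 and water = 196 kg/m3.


Cement = water / (w/c)
= 196 / 0.45
= 435.6 kg/m3

435.6


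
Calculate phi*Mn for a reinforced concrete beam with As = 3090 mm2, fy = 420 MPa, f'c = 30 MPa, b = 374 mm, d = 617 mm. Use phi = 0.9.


a = As * fy / (0.85 * f'c * b)
= 3090 * 420 / (0.85 * 30 * 374)
= 136.0805 mm
Mn = As * fy * (d - a/2) / 10^6
= 712.4399 kN-m
phi*Mn = 0.9 * 712.4399 = 641.2 kN-m

641.2


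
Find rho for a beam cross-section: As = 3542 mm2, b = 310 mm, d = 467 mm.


rho = As / (b * d)
= 3542 / (310 * 467)
= 0.0245

0.0245


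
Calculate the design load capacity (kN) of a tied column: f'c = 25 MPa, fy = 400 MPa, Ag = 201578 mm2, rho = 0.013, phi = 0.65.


Ast = rho * Ag = 0.013 * 201578 = 2620.514 mm2
phi*Pn = 0.65 * 0.80 * (0.85 * 25 * (201578 - 2620.514) + 400 * 2620.514) / 1000
= 2743.55 kN

2743.55


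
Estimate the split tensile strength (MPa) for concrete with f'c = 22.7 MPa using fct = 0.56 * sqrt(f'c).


fct = 0.56 * sqrt(22.7)
= 0.56 * 4.764
= 2.668 MPa

2.668


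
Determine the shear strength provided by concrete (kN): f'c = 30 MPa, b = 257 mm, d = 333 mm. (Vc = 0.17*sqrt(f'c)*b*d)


Vc = 0.17 * sqrt(30) * 257 * 333 / 1000
= 79.69 kN

79.69


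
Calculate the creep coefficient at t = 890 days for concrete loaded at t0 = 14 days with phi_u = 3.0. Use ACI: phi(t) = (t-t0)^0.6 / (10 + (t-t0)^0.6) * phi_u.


dt = 890 - 14 = 876
phi = 876^0.6 / (10 + 876^0.6) * 3.0
= 2.561

2.561


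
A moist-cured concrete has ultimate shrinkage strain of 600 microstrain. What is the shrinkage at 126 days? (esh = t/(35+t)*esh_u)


esh(126) = 126 / (35 + 126) * 600
= 126 / 161 * 600
= 469.6 microstrain

469.6


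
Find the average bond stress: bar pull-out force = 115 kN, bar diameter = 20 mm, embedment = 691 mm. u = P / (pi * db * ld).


u = P / (pi * db * ld)
= 115 * 1000 / (pi * 20 * 691)
= 2.649 MPa

2.649


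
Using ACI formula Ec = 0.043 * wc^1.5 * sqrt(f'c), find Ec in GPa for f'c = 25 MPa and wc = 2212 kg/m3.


Ec = 0.043 * 2212^1.5 * sqrt(25) / 1000
= 22.37 GPa

22.37


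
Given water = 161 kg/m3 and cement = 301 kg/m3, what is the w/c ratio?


w/c = water / cement
w/c = 161 / 301 = 0.535

0.535


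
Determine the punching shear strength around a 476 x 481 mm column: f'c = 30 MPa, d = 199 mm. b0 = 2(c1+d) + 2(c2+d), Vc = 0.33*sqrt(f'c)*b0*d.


b0 = 2*(476 + 199) + 2*(481 + 199) = 2710 mm
Vc = 0.33 * sqrt(30) * 2710 * 199 / 1000
= 974.76 kN

974.76


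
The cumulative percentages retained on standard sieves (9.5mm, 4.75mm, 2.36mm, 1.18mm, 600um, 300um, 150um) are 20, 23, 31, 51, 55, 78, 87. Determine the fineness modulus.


FM = sum(cumulative % retained) / 100
= 345 / 100
= 3.45

3.45


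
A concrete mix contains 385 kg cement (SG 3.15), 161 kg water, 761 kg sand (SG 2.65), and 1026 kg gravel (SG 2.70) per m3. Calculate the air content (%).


Vol cement = 385 / (3.15 * 1000) = 0.122222 m3
Vol water = 161 / 1000 = 0.161 m3
Vol sand = 761 / (2.65 * 1000) = 0.28717 m3
Vol gravel = 1026 / (2.70 * 1000) = 0.38 m3
Total solid + water volume = 0.950392 m3
Air = (1 - 0.950392) * 100 = 4.96%

4.96


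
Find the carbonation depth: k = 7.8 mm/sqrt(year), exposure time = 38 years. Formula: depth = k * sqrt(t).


depth = k * sqrt(t)
= 7.8 * sqrt(38)
= 48.08 mm

48.08


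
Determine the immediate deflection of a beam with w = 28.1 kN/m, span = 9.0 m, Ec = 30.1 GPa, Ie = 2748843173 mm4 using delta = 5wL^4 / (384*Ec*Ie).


Convert: L = 9.0 m = 9000 mm, Ec = 30.1 GPa = 30100 MPa
delta = 5 * 28.1 * 9000^4 / (384 * 30100 * 2748843173)
= 29.01 mm

29.01


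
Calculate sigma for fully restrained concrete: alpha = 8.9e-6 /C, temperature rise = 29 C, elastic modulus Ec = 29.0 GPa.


sigma = alpha * dT * Ec
= 8.9e-6 * 29 * 29.0 * 1000
= 7.485 MPa

7.485


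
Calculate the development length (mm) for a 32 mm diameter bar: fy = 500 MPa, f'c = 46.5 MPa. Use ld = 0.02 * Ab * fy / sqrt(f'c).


Ab = pi * 32^2 / 4 = 804.248 mm2
ld = 0.02 * 804.248 * 500 / sqrt(46.5)
= 1179.4 mm

1179.4


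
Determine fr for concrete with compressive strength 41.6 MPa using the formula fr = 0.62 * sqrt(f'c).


fr = 0.62 * sqrt(41.6)
= 3.999 MPa

3.999


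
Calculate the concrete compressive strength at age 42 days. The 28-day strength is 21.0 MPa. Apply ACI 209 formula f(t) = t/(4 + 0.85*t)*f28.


f(42) = 42 / (4 + 0.85 * 42) * 21.0
= 42 / 39.7 * 21.0
= 22.22 MPa

22.22


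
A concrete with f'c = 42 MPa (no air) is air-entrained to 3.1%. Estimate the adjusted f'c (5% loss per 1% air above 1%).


Strength loss = (3.1 - 1) * 5 = 10.5%
f'c = 42 * (1 - 10.5/100)
= 37.59 MPa

37.59


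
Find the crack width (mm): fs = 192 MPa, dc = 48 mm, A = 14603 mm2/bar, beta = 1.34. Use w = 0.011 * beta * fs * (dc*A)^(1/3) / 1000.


w = 0.011 * beta * fs * (dc * A)^(1/3) / 1000
= 0.011 * 1.34 * 192 * (48 * 14603)^(1/3) / 1000
= 0.251 mm

0.251


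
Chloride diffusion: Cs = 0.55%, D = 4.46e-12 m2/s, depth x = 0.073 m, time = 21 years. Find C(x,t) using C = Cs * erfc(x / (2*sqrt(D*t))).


t_seconds = 21 * 365.25 * 24 * 3600 = 662709600.0 s
arg = 0.073 / (2 * sqrt(4.46e-12 * 662709600.0))
= 0.6714
erfc(0.6714) = 0.3424
C = 0.55 * 0.3424 = 0.1883%

0.1883


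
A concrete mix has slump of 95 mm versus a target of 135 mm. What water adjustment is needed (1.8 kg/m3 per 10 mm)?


Difference = 135 - 95 = 40 mm
Water adjustment = 40 * 1.8 / 10 = 7.2 kg/m3

7.2


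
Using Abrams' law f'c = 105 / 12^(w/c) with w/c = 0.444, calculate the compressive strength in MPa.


f'c = 105 / 12^0.444
= 105 / 3.014
= 34.84 MPa

34.84


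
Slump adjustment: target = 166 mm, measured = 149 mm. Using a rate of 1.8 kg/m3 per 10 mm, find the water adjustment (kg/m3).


Difference = 166 - 149 = 17 mm
Water adjustment = 17 * 1.8 / 10 = 3.1 kg/m3

3.1


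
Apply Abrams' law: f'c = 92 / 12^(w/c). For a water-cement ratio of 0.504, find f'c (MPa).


f'c = 92 / 12^0.504
= 92 / 3.499
= 26.3 MPa

26.3


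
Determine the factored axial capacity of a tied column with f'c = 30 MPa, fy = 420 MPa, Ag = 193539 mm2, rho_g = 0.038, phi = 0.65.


Ast = rho * Ag = 0.038 * 193539 = 7354.482 mm2
phi*Pn = 0.65 * 0.80 * (0.85 * 30 * (193539 - 7354.482) + 420 * 7354.482) / 1000
= 4075.03 kN

4075.03


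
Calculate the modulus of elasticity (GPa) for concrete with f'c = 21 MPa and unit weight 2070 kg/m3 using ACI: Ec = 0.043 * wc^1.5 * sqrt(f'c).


Ec = 0.043 * 2070^1.5 * sqrt(21) / 1000
= 18.56 GPa

18.56


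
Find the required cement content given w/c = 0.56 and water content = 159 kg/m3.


Cement = water / (w/c)
= 159 / 0.56
= 283.9 kg/m3

283.9


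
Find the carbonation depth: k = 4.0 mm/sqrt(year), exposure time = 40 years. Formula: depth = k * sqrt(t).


depth = k * sqrt(t)
= 4.0 * sqrt(40)
= 25.3 mm

25.3


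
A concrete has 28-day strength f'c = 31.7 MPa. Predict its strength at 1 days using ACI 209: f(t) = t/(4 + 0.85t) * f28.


f(1) = 1 / (4 + 0.85 * 1) * 31.7
= 1 / 4.85 * 31.7
= 6.54 MPa

6.54


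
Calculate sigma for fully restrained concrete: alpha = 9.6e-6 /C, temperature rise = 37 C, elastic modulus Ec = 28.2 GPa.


sigma = alpha * dT * Ec
= 9.6e-6 * 37 * 28.2 * 1000
= 10.017 MPa

10.017


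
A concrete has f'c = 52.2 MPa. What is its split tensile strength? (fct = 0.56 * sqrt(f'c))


fct = 0.56 * sqrt(52.2)
= 0.56 * 7.225
= 4.046 MPa

4.046


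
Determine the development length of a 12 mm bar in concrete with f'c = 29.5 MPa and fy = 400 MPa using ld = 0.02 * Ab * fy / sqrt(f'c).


Ab = pi * 12^2 / 4 = 113.097 mm2
ld = 0.02 * 113.097 * 400 / sqrt(29.5)
= 166.6 mm

166.6


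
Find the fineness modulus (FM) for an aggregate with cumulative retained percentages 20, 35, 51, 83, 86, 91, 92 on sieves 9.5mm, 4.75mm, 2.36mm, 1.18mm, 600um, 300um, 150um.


FM = sum(cumulative % retained) / 100
= 458 / 100
= 4.58

4.58


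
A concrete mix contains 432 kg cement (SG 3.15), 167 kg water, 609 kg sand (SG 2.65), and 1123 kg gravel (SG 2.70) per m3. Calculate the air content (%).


Vol cement = 432 / (3.15 * 1000) = 0.137143 m3
Vol water = 167 / 1000 = 0.167 m3
Vol sand = 609 / (2.65 * 1000) = 0.229811 m3
Vol gravel = 1123 / (2.70 * 1000) = 0.415926 m3
Total solid + water volume = 0.94988 m3
Air = (1 - 0.94988) * 100 = 5.01%

5.01


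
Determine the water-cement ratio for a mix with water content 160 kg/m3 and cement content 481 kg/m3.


w/c = water / cement
w/c = 160 / 481 = 0.333

0.333


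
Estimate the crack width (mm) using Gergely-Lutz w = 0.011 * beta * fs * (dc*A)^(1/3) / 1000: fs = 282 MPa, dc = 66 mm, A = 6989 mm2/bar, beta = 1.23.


w = 0.011 * beta * fs * (dc * A)^(1/3) / 1000
= 0.011 * 1.23 * 282 * (66 * 6989)^(1/3) / 1000
= 0.295 mm

0.295


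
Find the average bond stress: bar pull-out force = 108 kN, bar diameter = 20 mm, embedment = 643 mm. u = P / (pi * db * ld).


u = P / (pi * db * ld)
= 108 * 1000 / (pi * 20 * 643)
= 2.673 MPa

2.673


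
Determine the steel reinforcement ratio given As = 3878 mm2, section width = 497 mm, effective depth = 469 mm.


rho = As / (b * d)
= 3878 / (497 * 469)
= 0.0166

0.0166


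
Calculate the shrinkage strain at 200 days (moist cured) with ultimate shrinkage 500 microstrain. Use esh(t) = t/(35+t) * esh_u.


esh(200) = 200 / (35 + 200) * 500
= 200 / 235 * 500
= 425.5 microstrain

425.5


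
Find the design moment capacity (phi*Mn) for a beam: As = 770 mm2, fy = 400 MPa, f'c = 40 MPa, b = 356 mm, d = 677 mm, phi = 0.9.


a = As * fy / (0.85 * f'c * b)
= 770 * 400 / (0.85 * 40 * 356)
= 25.4461 mm
Mn = As * fy * (d - a/2) / 10^6
= 204.5973 kN-m
phi*Mn = 0.9 * 204.5973 = 184.14 kN-m

184.14


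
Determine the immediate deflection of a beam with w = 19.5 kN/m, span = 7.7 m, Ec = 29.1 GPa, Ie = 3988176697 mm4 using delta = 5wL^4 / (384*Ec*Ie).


Convert: L = 7.7 m = 7700 mm, Ec = 29.1 GPa = 29100 MPa
delta = 5 * 19.5 * 7700^4 / (384 * 29100 * 3988176697)
= 7.69 mm

7.69


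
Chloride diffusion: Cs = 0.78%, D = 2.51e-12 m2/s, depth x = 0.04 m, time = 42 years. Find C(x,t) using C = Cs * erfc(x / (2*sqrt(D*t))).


t_seconds = 42 * 365.25 * 24 * 3600 = 1325419200.0 s
arg = 0.04 / (2 * sqrt(2.51e-12 * 1325419200.0))
= 0.3468
erfc(0.3468) = 0.6239
C = 0.78 * 0.6239 = 0.4866%

0.4866


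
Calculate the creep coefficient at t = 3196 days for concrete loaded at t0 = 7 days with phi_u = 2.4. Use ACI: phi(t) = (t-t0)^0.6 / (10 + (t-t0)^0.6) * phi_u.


dt = 3196 - 7 = 3189
phi = 3189^0.6 / (10 + 3189^0.6) * 2.4
= 2.224

2.224


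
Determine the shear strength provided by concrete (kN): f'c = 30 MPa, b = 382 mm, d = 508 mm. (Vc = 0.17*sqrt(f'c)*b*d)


Vc = 0.17 * sqrt(30) * 382 * 508 / 1000
= 180.69 kN

180.69


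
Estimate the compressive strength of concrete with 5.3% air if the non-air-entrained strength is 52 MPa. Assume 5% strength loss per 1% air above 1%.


Strength loss = (5.3 - 1) * 5 = 21.5%
f'c = 52 * (1 - 21.5/100)
= 40.82 MPa

40.82


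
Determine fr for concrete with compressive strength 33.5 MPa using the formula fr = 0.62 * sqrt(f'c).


fr = 0.62 * sqrt(33.5)
= 3.589 MPa

3.589


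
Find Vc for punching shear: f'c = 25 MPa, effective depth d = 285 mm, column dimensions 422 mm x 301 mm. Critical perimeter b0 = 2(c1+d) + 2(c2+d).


b0 = 2*(422 + 285) + 2*(301 + 285) = 2586 mm
Vc = 0.33 * sqrt(25) * 2586 * 285 / 1000
= 1216.07 kN

1216.07


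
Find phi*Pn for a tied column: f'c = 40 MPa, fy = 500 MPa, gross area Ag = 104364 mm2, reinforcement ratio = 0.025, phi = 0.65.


Ast = rho * Ag = 0.025 * 104364 = 2609.1 mm2
phi*Pn = 0.65 * 0.80 * (0.85 * 40 * (104364 - 2609.1) + 500 * 2609.1) / 1000
= 2477.39 kN

2477.39


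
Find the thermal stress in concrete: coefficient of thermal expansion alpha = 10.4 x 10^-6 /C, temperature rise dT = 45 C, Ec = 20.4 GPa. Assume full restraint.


sigma = alpha * dT * Ec
= 10.4e-6 * 45 * 20.4 * 1000
= 9.547 MPa

9.547


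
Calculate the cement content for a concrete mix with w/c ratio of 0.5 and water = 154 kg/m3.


Cement = water / (w/c)
= 154 / 0.5
= 308.0 kg/m3

308.0


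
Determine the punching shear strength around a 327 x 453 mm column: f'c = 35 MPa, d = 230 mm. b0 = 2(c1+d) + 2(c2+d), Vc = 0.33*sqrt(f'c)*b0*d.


b0 = 2*(327 + 230) + 2*(453 + 230) = 2480 mm
Vc = 0.33 * sqrt(35) * 2480 * 230 / 1000
= 1113.6 kN

1113.6


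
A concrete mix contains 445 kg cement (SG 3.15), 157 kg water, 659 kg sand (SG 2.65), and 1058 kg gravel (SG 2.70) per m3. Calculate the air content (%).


Vol cement = 445 / (3.15 * 1000) = 0.14127 m3
Vol water = 157 / 1000 = 0.157 m3
Vol sand = 659 / (2.65 * 1000) = 0.248679 m3
Vol gravel = 1058 / (2.70 * 1000) = 0.391852 m3
Total solid + water volume = 0.938801 m3
Air = (1 - 0.938801) * 100 = 6.12%

6.12


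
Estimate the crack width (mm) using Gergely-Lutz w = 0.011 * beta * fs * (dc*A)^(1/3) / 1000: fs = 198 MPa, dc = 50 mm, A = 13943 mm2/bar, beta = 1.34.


w = 0.011 * beta * fs * (dc * A)^(1/3) / 1000
= 0.011 * 1.34 * 198 * (50 * 13943)^(1/3) / 1000
= 0.259 mm

0.259


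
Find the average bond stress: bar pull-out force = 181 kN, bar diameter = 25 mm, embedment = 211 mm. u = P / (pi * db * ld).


u = P / (pi * db * ld)
= 181 * 1000 / (pi * 25 * 211)
= 10.922 MPa

10.922


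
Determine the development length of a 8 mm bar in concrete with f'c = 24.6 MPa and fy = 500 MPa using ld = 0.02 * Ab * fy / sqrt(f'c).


Ab = pi * 8^2 / 4 = 50.265 mm2
ld = 0.02 * 50.265 * 500 / sqrt(24.6)
= 101.3 mm

101.3


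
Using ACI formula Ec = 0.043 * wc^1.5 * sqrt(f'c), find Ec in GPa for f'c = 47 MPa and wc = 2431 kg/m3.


Ec = 0.043 * 2431^1.5 * sqrt(47) / 1000
= 35.33 GPa

35.33


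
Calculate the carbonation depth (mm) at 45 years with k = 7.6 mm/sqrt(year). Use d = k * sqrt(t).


depth = k * sqrt(t)
= 7.6 * sqrt(45)
= 50.98 mm

50.98


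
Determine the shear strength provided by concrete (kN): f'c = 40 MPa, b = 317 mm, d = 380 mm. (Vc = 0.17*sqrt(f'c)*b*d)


Vc = 0.17 * sqrt(40) * 317 * 380 / 1000
= 129.52 kN

129.52


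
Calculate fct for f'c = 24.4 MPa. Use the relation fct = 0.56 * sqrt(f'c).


fct = 0.56 * sqrt(24.4)
= 0.56 * 4.94
= 2.766 MPa

2.766


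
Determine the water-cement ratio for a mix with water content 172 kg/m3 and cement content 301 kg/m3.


w/c = water / cement
w/c = 172 / 301 = 0.571

0.571


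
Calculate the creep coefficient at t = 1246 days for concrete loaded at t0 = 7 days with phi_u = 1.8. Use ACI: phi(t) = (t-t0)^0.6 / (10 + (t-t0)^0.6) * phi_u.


dt = 1246 - 7 = 1239
phi = 1239^0.6 / (10 + 1239^0.6) * 1.8
= 1.58

1.58


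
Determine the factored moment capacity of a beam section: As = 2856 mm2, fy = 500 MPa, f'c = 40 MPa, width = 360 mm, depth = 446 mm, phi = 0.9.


a = As * fy / (0.85 * f'c * b)
= 2856 * 500 / (0.85 * 40 * 360)
= 116.6667 mm
Mn = As * fy * (d - a/2) / 10^6
= 553.588 kN-m
phi*Mn = 0.9 * 553.588 = 498.23 kN-m

498.23


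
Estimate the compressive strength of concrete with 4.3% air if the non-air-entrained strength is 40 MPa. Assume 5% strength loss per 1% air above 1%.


Strength loss = (4.3 - 1) * 5 = 16.5%
f'c = 40 * (1 - 16.5/100)
= 33.4 MPa

33.4


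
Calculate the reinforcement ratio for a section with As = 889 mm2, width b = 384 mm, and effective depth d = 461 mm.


rho = As / (b * d)
= 889 / (384 * 461)
= 0.005

0.005


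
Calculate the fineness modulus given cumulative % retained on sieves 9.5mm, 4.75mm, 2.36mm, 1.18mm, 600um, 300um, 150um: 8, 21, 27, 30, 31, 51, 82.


FM = sum(cumulative % retained) / 100
= 250 / 100
= 2.5

2.5


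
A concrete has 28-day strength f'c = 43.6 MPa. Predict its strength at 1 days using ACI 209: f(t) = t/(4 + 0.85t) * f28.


f(1) = 1 / (4 + 0.85 * 1) * 43.6
= 1 / 4.85 * 43.6
= 8.99 MPa

8.99


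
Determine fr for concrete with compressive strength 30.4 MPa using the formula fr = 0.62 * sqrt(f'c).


fr = 0.62 * sqrt(30.4)
= 3.418 MPa

3.418


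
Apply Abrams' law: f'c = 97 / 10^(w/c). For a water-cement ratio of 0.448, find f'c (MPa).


f'c = 97 / 10^0.448
= 97 / 2.805
= 34.58 MPa

34.58


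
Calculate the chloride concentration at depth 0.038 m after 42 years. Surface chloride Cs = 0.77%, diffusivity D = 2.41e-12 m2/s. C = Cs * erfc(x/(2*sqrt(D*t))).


t_seconds = 42 * 365.25 * 24 * 3600 = 1325419200.0 s
arg = 0.038 / (2 * sqrt(2.41e-12 * 1325419200.0))
= 0.3362
erfc(0.3362) = 0.6345
C = 0.77 * 0.6345 = 0.4886%

0.4886


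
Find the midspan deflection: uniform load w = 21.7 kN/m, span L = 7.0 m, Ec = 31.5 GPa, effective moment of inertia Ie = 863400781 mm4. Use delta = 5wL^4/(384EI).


Convert: L = 7.0 m = 7000 mm, Ec = 31.5 GPa = 31500 MPa
delta = 5 * 21.7 * 7000^4 / (384 * 31500 * 863400781)
= 24.94 mm

24.94


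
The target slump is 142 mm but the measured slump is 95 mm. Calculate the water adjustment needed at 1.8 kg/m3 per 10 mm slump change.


Difference = 142 - 95 = 47 mm
Water adjustment = 47 * 1.8 / 10 = 8.5 kg/m3

8.5


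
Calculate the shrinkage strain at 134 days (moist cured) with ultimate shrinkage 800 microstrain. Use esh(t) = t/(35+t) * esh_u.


esh(134) = 134 / (35 + 134) * 800
= 134 / 169 * 800
= 634.3 microstrain

634.3


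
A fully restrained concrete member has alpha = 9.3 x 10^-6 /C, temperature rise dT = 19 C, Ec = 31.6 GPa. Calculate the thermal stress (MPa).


sigma = alpha * dT * Ec
= 9.3e-6 * 19 * 31.6 * 1000
= 5.584 MPa

5.584


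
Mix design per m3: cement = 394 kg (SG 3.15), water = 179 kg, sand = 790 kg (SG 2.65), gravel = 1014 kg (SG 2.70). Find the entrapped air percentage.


Vol cement = 394 / (3.15 * 1000) = 0.125079 m3
Vol water = 179 / 1000 = 0.179 m3
Vol sand = 790 / (2.65 * 1000) = 0.298113 m3
Vol gravel = 1014 / (2.70 * 1000) = 0.375556 m3
Total solid + water volume = 0.977748 m3
Air = (1 - 0.977748) * 100 = 2.23%

2.23


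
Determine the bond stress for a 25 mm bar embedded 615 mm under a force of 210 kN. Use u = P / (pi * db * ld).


u = P / (pi * db * ld)
= 210 * 1000 / (pi * 25 * 615)
= 4.348 MPa

4.348


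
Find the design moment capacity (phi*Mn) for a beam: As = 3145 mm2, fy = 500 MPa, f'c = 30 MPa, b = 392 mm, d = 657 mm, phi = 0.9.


a = As * fy / (0.85 * f'c * b)
= 3145 * 500 / (0.85 * 30 * 392)
= 157.3129 mm
Mn = As * fy * (d - a/2) / 10^6
= 909.4452 kN-m
phi*Mn = 0.9 * 909.4452 = 818.5 kN-m

818.5


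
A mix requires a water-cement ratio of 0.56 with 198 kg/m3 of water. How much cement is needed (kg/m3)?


Cement = water / (w/c)
= 198 / 0.56
= 353.6 kg/m3

353.6


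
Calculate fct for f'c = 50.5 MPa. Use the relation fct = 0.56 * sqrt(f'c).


fct = 0.56 * sqrt(50.5)
= 0.56 * 7.106
= 3.98 MPa

3.98


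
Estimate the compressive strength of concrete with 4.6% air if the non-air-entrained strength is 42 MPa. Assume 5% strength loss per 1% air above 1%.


Strength loss = (4.6 - 1) * 5 = 18.0%
f'c = 42 * (1 - 18.0/100)
= 34.44 MPa

34.44


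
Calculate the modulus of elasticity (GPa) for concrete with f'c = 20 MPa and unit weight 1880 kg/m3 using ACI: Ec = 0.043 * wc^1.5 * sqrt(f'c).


Ec = 0.043 * 1880^1.5 * sqrt(20) / 1000
= 15.68 GPa

15.68


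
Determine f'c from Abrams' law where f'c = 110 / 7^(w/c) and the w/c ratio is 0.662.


f'c = 110 / 7^0.662
= 110 / 3.626
= 30.33 MPa

30.33


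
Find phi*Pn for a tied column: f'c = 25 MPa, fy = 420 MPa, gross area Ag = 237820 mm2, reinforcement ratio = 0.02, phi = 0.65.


Ast = rho * Ag = 0.02 * 237820 = 4756.4 mm2
phi*Pn = 0.65 * 0.80 * (0.85 * 25 * (237820 - 4756.4) + 420 * 4756.4) / 1000
= 3614.15 kN

3614.15


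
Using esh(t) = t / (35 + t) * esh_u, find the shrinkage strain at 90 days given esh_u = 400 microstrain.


esh(90) = 90 / (35 + 90) * 400
= 90 / 125 * 400
= 288.0 microstrain

288.0


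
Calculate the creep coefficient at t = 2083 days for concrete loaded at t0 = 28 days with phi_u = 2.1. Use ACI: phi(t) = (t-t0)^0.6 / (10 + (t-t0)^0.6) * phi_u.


dt = 2083 - 28 = 2055
phi = 2055^0.6 / (10 + 2055^0.6) * 2.1
= 1.904

1.904


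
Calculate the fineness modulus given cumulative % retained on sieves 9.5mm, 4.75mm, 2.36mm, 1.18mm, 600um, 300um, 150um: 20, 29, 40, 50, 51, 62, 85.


FM = sum(cumulative % retained) / 100
= 337 / 100
= 3.37

3.37


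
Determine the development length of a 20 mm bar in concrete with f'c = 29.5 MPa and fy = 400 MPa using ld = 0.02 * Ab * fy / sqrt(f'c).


Ab = pi * 20^2 / 4 = 314.159 mm2
ld = 0.02 * 314.159 * 400 / sqrt(29.5)
= 462.7 mm

462.7


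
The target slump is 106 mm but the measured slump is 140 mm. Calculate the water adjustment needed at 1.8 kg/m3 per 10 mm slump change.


Difference = 106 - 140 = -34 mm
Water adjustment = -34 * 1.8 / 10 = -6.1 kg/m3

-6.1


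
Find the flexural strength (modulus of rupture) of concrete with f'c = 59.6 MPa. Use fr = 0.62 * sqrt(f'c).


fr = 0.62 * sqrt(59.6)
= 4.786 MPa

4.786


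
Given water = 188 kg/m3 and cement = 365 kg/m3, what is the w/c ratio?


w/c = water / cement
w/c = 188 / 365 = 0.515

0.515


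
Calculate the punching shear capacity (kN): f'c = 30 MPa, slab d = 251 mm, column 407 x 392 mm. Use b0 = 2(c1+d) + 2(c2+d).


b0 = 2*(407 + 251) + 2*(392 + 251) = 2602 mm
Vc = 0.33 * sqrt(30) * 2602 * 251 / 1000
= 1180.47 kN

1180.47


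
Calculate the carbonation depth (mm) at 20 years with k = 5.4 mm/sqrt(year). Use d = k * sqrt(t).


depth = k * sqrt(t)
= 5.4 * sqrt(20)
= 24.15 mm

24.15


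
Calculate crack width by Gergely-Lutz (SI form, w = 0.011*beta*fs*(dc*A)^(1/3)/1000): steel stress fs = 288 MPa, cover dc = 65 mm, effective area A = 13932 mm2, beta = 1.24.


w = 0.011 * beta * fs * (dc * A)^(1/3) / 1000
= 0.011 * 1.24 * 288 * (65 * 13932)^(1/3) / 1000
= 0.38 mm

0.38


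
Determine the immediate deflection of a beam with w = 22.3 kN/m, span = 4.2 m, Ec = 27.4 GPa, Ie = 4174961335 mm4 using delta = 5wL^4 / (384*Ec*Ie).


Convert: L = 4.2 m = 4200 mm, Ec = 27.4 GPa = 27400 MPa
delta = 5 * 22.3 * 4200^4 / (384 * 27400 * 4174961335)
= 0.79 mm

0.79


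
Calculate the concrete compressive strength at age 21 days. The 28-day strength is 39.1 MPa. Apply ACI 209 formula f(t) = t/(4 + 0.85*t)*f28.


f(21) = 21 / (4 + 0.85 * 21) * 39.1
= 21 / 21.85 * 39.1
= 37.58 MPa

37.58


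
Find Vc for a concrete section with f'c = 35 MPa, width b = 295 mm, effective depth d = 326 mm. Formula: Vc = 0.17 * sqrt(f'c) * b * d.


Vc = 0.17 * sqrt(35) * 295 * 326 / 1000
= 96.72 kN

96.72


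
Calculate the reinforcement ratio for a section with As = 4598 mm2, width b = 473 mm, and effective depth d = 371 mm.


rho = As / (b * d)
= 4598 / (473 * 371)
= 0.0262

0.0262


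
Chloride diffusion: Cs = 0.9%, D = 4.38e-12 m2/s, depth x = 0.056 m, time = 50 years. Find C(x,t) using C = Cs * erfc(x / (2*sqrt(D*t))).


t_seconds = 50 * 365.25 * 24 * 3600 = 1577880000.0 s
arg = 0.056 / (2 * sqrt(4.38e-12 * 1577880000.0))
= 0.3368
erfc(0.3368) = 0.6338
C = 0.9 * 0.6338 = 0.5705%

0.5705


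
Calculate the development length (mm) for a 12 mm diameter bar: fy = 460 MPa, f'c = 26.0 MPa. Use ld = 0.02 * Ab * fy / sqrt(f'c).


Ab = pi * 12^2 / 4 = 113.097 mm2
ld = 0.02 * 113.097 * 460 / sqrt(26.0)
= 204.1 mm

204.1


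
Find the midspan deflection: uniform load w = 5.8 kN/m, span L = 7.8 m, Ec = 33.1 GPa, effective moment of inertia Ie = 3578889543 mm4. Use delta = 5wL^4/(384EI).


Convert: L = 7.8 m = 7800 mm, Ec = 33.1 GPa = 33100 MPa
delta = 5 * 5.8 * 7800^4 / (384 * 33100 * 3578889543)
= 2.36 mm

2.36


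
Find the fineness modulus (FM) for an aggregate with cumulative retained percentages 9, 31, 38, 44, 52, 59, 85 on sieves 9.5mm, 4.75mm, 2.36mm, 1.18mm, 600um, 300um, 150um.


FM = sum(cumulative % retained) / 100
= 318 / 100
= 3.18

3.18


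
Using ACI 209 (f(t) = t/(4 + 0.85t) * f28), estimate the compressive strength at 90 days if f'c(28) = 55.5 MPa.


f(90) = 90 / (4 + 0.85 * 90) * 55.5
= 90 / 80.5 * 55.5
= 62.05 MPa

62.05


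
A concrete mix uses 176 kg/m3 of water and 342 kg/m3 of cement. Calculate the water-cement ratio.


w/c = water / cement
w/c = 176 / 342 = 0.515

0.515


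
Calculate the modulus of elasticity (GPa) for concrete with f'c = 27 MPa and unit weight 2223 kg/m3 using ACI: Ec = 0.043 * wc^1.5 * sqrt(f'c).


Ec = 0.043 * 2223^1.5 * sqrt(27) / 1000
= 23.42 GPa

23.42


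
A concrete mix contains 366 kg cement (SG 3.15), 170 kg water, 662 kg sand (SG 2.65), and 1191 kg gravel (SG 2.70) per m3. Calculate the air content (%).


Vol cement = 366 / (3.15 * 1000) = 0.11619 m3
Vol water = 170 / 1000 = 0.17 m3
Vol sand = 662 / (2.65 * 1000) = 0.249811 m3
Vol gravel = 1191 / (2.70 * 1000) = 0.441111 m3
Total solid + water volume = 0.977113 m3
Air = (1 - 0.977113) * 100 = 2.29%

2.29


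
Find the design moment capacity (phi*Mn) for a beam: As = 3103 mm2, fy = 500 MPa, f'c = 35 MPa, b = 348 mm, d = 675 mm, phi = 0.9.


a = As * fy / (0.85 * f'c * b)
= 3103 * 500 / (0.85 * 35 * 348)
= 149.8599 mm
Mn = As * fy * (d - a/2) / 10^6
= 931.0086 kN-m
phi*Mn = 0.9 * 931.0086 = 837.91 kN-m

837.91


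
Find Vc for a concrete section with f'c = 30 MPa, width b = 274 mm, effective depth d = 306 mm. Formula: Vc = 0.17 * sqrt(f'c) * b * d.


Vc = 0.17 * sqrt(30) * 274 * 306 / 1000
= 78.07 kN

78.07


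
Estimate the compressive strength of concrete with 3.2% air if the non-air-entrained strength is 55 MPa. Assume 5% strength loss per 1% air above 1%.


Strength loss = (3.2 - 1) * 5 = 11.0%
f'c = 55 * (1 - 11.0/100)
= 48.95 MPa

48.95


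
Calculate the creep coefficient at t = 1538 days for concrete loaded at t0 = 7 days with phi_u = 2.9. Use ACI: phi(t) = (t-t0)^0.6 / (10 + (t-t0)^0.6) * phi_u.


dt = 1538 - 7 = 1531
phi = 1531^0.6 / (10 + 1531^0.6) * 2.9
= 2.583

2.583


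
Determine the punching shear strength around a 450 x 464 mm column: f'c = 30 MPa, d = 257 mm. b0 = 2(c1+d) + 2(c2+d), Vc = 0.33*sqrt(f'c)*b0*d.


b0 = 2*(450 + 257) + 2*(464 + 257) = 2856 mm
Vc = 0.33 * sqrt(30) * 2856 * 257 / 1000
= 1326.68 kN

1326.68


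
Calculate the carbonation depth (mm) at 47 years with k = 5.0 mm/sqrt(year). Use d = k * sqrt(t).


depth = k * sqrt(t)
= 5.0 * sqrt(47)
= 34.28 mm

34.28


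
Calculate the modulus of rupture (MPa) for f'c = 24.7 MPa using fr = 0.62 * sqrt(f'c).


fr = 0.62 * sqrt(24.7)
= 3.081 MPa

3.081


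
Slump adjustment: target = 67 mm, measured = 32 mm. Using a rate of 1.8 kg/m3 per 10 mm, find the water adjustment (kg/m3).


Difference = 67 - 32 = 35 mm
Water adjustment = 35 * 1.8 / 10 = 6.3 kg/m3

6.3


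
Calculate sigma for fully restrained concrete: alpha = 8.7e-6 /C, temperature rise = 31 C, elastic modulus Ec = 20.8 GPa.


sigma = alpha * dT * Ec
= 8.7e-6 * 31 * 20.8 * 1000
= 5.61 MPa

5.61


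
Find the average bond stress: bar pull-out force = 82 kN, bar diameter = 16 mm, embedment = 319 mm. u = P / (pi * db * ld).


u = P / (pi * db * ld)
= 82 * 1000 / (pi * 16 * 319)
= 5.114 MPa

5.114


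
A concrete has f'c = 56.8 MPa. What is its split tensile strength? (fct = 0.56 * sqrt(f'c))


fct = 0.56 * sqrt(56.8)
= 0.56 * 7.537
= 4.22 MPa

4.22


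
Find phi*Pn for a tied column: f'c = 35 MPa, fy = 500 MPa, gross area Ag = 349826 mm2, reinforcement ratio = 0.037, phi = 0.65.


Ast = rho * Ag = 0.037 * 349826 = 12943.562 mm2
phi*Pn = 0.65 * 0.80 * (0.85 * 35 * (349826 - 12943.562) + 500 * 12943.562) / 1000
= 8576.9 kN

8576.9


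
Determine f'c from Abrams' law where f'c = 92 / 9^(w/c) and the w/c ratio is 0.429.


f'c = 92 / 9^0.429
= 92 / 2.567
= 35.84 MPa

35.84


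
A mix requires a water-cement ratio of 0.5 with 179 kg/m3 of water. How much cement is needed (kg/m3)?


Cement = water / (w/c)
= 179 / 0.5
= 358.0 kg/m3

358.0


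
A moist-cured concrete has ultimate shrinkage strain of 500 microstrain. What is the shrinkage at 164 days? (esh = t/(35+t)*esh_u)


esh(164) = 164 / (35 + 164) * 500
= 164 / 199 * 500
= 412.1 microstrain

412.1


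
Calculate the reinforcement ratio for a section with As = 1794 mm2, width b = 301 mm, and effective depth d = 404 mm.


rho = As / (b * d)
= 1794 / (301 * 404)
= 0.0148

0.0148


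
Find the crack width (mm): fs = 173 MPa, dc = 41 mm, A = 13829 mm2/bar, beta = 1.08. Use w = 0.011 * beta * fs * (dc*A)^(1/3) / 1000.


w = 0.011 * beta * fs * (dc * A)^(1/3) / 1000
= 0.011 * 1.08 * 173 * (41 * 13829)^(1/3) / 1000
= 0.17 mm

0.17
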